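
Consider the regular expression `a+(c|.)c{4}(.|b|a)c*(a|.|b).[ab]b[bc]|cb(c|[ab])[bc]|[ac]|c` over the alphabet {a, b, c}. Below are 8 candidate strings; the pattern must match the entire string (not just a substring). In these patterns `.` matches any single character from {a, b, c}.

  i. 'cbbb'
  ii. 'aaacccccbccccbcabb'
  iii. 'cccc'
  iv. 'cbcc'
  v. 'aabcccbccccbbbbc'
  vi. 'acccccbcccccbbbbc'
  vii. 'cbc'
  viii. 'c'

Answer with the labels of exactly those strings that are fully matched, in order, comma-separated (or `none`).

i → match
ii → match
iii → no match
iv → match
v → no match
vi → match
vii → no match
viii → match

i, ii, iv, vi, viii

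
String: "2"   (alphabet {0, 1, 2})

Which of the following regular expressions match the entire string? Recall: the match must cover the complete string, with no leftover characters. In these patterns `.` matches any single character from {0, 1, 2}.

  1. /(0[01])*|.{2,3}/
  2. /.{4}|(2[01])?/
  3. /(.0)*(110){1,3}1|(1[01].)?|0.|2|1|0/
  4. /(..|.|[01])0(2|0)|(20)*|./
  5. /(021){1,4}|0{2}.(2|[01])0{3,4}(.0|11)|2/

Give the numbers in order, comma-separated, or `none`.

3, 4, 5

1 → no match
2 → no match
3 → match
4 → match
5 → match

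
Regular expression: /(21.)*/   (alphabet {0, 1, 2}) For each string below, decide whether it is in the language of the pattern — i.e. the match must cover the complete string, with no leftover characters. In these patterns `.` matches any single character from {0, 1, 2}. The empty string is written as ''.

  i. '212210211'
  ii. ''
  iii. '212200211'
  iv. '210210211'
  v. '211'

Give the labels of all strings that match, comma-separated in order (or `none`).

i, ii, iv, v

i. '212210211' → match
ii. '' → match
iii. '212200211' → no match
iv. '210210211' → match
v. '211' → match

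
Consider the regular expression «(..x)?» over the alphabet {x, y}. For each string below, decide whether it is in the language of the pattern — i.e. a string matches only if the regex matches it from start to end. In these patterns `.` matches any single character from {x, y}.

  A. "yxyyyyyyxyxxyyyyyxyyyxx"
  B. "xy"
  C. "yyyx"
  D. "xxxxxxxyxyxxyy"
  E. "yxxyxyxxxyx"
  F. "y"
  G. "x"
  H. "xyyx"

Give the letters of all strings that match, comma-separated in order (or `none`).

A → no match
B → no match
C → no match
D → no match
E → no match
F → no match
G → no match
H → no match

none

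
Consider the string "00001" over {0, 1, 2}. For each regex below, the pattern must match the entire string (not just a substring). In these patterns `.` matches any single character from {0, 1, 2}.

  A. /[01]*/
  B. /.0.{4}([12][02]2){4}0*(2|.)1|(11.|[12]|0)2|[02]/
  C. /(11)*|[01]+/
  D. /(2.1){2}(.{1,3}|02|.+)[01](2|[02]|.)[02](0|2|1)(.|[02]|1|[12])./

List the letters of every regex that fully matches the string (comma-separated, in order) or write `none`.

A → match
B → no match
C → match
D → no match — must start with "2"

A, C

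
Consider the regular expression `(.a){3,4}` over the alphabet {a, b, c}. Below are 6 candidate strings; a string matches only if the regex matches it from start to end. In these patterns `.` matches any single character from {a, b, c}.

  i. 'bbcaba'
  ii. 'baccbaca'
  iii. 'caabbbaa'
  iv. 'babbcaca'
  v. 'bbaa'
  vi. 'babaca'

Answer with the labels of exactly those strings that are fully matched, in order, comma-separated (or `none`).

vi

i → no match
ii → no match
iii → no match
iv → no match
v → no match
vi → match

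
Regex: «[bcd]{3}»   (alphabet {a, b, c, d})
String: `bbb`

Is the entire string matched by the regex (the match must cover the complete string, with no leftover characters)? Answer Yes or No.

Yes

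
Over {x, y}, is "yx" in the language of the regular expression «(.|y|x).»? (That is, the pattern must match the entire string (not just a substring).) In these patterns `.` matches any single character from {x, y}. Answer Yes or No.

Yes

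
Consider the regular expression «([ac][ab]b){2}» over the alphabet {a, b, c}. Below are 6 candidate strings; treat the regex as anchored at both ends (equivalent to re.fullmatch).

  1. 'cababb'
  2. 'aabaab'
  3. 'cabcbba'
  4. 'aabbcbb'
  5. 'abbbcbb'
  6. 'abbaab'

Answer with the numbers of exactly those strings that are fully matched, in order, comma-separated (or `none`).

1, 2, 6

1 → match
2 → match
3 → no match — must end with 'b'
4 → no match
5 → no match
6 → match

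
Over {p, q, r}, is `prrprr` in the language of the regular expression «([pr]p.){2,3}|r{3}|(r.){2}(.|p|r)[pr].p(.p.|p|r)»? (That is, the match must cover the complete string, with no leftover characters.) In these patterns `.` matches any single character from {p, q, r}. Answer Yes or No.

No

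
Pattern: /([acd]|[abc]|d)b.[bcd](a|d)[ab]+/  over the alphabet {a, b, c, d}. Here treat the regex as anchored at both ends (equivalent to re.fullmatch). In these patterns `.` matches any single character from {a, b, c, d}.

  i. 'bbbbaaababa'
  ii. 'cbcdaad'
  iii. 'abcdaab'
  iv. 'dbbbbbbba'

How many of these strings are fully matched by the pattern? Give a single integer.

i. 'bbbbaaababa' → match
ii. 'cbcdaad' → no match
iii. 'abcdaab' → match
iv. 'dbbbbbbba' → no match
Total matched: 2

2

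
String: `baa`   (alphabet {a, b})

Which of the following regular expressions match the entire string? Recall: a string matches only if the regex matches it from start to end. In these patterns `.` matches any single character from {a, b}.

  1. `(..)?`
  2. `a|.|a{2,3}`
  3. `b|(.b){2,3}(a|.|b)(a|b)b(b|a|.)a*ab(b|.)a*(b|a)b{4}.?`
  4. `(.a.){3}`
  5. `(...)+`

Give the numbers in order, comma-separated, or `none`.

5

1 → no match
2 → no match
3 → no match
4 → no match
5 → match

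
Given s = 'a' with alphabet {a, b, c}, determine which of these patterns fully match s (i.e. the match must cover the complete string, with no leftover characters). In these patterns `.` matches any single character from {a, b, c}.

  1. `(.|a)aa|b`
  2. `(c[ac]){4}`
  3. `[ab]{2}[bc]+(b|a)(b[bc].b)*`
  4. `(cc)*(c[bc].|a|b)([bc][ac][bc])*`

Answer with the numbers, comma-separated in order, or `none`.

4

1 → no match
2 → no match — must start with 'c'
3 → no match
4 → match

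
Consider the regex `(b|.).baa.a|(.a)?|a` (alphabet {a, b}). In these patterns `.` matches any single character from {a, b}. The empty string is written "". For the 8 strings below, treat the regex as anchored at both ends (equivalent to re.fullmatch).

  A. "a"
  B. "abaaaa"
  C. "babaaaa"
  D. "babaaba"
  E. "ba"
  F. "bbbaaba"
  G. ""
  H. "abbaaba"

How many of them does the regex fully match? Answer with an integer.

7

A → match
B → no match
C → match
D → match
E → match
F → match
G → match
H → match
Total matched: 7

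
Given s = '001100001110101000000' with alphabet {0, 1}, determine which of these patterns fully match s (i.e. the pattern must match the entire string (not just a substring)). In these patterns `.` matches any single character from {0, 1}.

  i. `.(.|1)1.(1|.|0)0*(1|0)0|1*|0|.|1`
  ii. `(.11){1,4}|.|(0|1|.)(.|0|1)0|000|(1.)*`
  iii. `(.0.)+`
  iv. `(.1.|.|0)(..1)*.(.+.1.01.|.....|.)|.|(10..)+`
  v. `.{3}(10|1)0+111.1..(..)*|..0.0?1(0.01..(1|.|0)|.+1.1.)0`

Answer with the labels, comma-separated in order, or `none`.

v

i → no match
ii → no match
iii → no match
iv → no match
v → match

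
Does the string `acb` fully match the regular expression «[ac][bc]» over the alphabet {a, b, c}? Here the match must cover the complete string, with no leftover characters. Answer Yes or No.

No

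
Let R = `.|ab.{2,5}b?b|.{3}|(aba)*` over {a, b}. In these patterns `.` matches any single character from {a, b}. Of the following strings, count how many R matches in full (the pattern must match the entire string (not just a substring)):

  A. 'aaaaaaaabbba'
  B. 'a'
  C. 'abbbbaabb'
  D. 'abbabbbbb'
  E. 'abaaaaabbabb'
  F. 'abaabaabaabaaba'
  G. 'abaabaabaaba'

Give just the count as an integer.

A → no match
B → match
C → match
D → match
E → no match
F → match
G → match
Total matched: 5

5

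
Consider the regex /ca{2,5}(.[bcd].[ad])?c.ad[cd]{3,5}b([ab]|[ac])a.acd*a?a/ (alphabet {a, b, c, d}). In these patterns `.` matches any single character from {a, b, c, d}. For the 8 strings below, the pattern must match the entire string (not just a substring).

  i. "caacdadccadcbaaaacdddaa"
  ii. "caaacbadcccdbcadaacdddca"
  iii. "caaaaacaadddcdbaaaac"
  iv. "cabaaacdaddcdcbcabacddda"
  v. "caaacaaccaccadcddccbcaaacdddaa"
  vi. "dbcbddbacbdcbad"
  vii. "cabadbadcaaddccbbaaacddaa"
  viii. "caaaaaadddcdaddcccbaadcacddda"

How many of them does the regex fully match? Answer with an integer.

i → no match
ii → no match
iii → no match — must end with "a"
iv → no match
v → no match
vi → no match — must start with "ca"
vii → no match
viii → no match
Total matched: 0

0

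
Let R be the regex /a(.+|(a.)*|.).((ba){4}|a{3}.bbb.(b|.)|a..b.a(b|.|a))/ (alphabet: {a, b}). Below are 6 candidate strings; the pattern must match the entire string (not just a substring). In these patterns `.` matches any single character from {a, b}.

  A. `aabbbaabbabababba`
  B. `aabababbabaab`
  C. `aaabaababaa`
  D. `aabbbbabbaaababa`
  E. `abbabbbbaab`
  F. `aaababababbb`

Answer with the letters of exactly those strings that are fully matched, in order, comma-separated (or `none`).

none

A → no match
B → no match
C → no match
D → no match
E → no match
F → no match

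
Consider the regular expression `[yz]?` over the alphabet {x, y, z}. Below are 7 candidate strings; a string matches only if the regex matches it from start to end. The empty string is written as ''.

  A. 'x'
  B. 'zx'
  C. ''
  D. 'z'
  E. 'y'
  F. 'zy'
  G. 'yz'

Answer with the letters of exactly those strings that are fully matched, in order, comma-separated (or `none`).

A → no match
B → no match
C → match
D → match
E → match
F → no match
G → no match

C, D, E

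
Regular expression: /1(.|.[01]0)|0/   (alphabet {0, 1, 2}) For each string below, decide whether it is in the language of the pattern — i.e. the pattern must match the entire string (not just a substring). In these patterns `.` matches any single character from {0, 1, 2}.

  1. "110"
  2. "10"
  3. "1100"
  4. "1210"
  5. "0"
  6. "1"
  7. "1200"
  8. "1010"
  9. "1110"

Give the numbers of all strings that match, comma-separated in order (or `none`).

2, 3, 4, 5, 7, 8, 9

1. "110" → no match
2. "10" → match
3. "1100" → match
4. "1210" → match
5. "0" → match
6. "1" → no match
7. "1200" → match
8. "1010" → match
9. "1110" → match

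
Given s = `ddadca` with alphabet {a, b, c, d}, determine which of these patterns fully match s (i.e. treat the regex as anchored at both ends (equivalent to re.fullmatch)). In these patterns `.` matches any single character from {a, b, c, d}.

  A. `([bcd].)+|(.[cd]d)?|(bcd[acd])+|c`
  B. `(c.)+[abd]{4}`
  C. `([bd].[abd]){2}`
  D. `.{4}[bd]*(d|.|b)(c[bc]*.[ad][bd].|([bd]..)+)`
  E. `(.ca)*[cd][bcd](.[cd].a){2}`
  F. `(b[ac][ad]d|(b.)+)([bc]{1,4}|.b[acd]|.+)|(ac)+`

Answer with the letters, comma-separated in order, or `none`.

C

A → no match
B → no match — must start with `c`
C → match
D → no match
E → no match
F → no match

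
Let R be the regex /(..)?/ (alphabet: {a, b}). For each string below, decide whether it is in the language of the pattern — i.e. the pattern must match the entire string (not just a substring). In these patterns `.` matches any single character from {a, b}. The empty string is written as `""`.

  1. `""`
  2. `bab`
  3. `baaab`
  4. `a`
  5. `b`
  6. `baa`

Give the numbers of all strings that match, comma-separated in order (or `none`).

1 → match
2 → no match
3 → no match
4 → no match
5 → no match
6 → no match

1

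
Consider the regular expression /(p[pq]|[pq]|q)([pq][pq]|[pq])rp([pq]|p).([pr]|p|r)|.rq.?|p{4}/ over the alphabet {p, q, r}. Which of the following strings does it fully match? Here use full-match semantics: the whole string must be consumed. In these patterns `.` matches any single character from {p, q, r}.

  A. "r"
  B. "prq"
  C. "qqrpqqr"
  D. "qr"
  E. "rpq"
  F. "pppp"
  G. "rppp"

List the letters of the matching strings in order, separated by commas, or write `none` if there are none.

A → no match
B → match
C → match
D → no match
E → no match
F → match
G → no match

B, C, F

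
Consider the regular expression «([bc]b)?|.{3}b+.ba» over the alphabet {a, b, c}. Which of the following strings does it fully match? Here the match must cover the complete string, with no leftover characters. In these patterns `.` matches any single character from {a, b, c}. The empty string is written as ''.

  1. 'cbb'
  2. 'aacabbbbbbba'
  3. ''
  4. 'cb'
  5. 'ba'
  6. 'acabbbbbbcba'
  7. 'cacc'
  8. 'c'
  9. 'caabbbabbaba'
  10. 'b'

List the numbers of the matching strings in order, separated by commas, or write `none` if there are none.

1 → no match
2 → no match
3 → match
4 → match
5 → no match
6 → match
7 → no match
8 → no match
9 → no match
10 → no match

3, 4, 6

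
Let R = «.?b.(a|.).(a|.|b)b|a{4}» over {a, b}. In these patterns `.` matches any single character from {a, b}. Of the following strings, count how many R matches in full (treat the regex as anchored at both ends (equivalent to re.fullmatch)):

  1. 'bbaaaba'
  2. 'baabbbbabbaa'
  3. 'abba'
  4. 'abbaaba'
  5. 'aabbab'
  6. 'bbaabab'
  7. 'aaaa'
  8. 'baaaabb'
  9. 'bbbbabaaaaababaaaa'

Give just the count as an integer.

2

1. 'bbaaaba' → no match
2. 'baabbbbabbaa' → no match
3. 'abba' → no match
4. 'abbaaba' → no match
5. 'aabbab' → no match
6. 'bbaabab' → match
7. 'aaaa' → match
8. 'baaaabb' → no match
9 → no match
Total matched: 2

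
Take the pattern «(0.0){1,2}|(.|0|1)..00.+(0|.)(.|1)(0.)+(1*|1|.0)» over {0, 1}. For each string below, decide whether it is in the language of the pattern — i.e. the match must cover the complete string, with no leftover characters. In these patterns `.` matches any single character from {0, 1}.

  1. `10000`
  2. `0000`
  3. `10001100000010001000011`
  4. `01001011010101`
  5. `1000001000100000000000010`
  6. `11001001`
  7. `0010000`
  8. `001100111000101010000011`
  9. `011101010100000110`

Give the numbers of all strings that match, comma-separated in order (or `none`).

5

1 → no match
2 → no match
3 → no match
4 → no match
5 → match
6 → no match
7 → no match
8 → no match
9 → no match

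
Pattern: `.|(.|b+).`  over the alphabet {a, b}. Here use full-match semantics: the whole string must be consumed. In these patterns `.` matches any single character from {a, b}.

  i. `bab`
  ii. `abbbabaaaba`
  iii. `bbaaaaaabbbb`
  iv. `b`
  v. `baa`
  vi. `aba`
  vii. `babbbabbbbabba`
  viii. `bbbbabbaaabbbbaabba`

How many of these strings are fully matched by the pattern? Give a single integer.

1

i. `bab` → no match
ii. `abbbabaaaba` → no match
iii. `bbaaaaaabbbb` → no match
iv. `b` → match
v. `baa` → no match
vi. `aba` → no match
vii → no match
viii → no match
Total matched: 1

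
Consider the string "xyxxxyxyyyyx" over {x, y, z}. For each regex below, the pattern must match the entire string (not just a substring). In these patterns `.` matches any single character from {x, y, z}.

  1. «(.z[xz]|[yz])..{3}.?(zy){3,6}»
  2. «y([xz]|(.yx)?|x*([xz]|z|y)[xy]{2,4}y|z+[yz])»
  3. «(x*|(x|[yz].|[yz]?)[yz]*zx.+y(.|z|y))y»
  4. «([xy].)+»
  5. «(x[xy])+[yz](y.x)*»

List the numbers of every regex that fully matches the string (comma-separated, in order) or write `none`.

1 → no match — must end with "zy"
2 → no match — must start with "y"
3 → no match — must end with "y"
4 → match
5 → match

4, 5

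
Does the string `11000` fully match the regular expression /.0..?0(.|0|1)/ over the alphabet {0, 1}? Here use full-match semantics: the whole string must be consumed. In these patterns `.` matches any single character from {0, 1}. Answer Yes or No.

No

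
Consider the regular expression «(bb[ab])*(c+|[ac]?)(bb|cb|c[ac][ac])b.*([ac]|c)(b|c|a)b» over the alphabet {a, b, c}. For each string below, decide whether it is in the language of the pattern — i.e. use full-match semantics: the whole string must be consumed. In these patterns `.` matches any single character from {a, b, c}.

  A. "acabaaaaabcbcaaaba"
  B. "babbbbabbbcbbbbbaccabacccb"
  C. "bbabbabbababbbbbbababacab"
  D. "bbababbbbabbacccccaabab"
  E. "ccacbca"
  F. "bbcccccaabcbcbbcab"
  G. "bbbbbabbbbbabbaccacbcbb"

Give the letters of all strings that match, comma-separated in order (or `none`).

A → no match — must end with "b"
B → no match
C → no match
D → no match
E. "ccacbca" → no match — must end with "b"
F → no match
G → match

G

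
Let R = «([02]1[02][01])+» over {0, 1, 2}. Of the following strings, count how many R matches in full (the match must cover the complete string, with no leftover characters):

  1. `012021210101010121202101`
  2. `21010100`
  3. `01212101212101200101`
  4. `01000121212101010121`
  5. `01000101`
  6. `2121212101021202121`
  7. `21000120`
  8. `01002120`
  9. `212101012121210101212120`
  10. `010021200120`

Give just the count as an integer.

1 → match
2. `21010100` → match
3 → match
4 → match
5. `01000101` → match
6 → no match
7. `21000120` → match
8. `01002120` → match
9 → match
10. `010021200120` → match
Total matched: 9

9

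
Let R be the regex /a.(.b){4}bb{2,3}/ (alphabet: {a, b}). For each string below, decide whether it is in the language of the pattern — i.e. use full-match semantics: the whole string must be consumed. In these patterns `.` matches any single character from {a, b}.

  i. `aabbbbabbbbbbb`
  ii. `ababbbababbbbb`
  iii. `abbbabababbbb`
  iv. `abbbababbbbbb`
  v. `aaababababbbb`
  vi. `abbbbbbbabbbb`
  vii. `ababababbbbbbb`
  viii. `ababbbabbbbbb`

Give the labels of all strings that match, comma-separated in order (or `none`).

i → match
ii → match
iii → match
iv → match
v → match
vi → match
vii → match
viii → match

i, ii, iii, iv, v, vi, vii, viii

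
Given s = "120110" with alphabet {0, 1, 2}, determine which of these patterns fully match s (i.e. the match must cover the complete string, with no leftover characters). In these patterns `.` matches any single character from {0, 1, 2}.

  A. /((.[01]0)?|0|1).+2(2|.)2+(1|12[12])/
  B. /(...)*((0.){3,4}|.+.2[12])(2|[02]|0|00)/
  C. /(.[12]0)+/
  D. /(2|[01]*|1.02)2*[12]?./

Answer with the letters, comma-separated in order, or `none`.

A → no match
B → no match
C → match
D → no match

C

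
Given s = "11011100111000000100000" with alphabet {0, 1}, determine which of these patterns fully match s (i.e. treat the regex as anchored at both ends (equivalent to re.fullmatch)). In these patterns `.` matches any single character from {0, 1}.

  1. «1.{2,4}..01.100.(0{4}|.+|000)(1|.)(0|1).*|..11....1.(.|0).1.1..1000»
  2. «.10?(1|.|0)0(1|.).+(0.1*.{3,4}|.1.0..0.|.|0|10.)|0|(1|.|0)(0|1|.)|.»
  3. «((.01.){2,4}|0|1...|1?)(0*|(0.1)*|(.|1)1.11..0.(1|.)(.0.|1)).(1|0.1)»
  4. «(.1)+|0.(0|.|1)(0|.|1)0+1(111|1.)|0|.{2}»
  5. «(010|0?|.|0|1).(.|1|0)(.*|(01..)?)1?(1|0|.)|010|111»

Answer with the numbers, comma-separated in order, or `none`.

1, 5

1 → match
2 → no match
3 → no match — must end with "1"
4 → no match
5 → match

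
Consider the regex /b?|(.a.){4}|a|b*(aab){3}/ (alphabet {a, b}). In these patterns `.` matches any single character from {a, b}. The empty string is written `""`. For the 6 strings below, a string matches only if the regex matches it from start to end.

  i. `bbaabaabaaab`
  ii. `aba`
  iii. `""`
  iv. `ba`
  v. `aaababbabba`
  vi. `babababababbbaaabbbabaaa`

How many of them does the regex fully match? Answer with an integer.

1

i. `bbaabaabaaab` → no match
ii. `aba` → no match
iii. `""` → match
iv. `ba` → no match
v. `aaababbabba` → no match
vi → no match
Total matched: 1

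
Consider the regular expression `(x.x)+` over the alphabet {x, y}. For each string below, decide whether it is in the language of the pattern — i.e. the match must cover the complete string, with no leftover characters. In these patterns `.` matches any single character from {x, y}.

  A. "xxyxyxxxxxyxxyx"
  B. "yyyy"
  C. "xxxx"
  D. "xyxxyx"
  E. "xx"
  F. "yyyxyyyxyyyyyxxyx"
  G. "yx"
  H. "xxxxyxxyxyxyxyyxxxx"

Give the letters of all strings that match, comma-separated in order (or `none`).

D

A → no match
B → no match — must start with "x"
C → no match
D → match
E → no match
F → no match — must start with "x"
G → no match — must start with "x"
H → no match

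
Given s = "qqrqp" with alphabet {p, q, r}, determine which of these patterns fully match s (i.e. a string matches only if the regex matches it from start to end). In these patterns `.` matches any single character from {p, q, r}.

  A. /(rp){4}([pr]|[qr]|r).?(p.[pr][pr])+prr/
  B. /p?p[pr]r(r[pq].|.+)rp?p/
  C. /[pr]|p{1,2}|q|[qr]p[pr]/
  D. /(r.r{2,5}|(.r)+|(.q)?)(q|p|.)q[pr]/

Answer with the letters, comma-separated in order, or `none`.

D

A → no match — must start with "rp"
B → no match
C → no match
D → match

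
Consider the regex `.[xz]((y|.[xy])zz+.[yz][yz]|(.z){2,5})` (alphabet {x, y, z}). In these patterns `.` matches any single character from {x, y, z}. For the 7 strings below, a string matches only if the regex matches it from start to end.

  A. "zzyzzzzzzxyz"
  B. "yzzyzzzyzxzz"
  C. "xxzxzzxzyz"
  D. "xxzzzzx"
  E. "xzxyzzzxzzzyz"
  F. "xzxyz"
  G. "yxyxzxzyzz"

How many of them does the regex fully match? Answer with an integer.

1

A → match
B → no match
C → no match
D → no match
E → no match
F → no match
G → no match
Total matched: 1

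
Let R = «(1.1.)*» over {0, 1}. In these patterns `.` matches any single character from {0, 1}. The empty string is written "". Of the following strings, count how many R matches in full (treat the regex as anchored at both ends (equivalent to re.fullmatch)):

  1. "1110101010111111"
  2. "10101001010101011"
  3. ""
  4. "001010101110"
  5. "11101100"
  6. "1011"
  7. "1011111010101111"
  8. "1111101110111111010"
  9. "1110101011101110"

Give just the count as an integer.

1 → match
2 → no match
3 → match
4 → no match
5 → no match
6 → match
7 → match
8 → no match
9 → match
Total matched: 5

5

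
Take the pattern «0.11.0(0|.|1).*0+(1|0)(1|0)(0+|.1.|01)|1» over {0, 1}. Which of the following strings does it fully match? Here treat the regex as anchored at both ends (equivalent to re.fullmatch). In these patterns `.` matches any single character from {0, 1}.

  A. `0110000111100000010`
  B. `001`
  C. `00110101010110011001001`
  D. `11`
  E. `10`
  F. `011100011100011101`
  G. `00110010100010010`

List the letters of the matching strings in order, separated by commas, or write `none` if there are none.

G

A → no match
B → no match
C → no match
D → no match
E → no match
F → no match
G → match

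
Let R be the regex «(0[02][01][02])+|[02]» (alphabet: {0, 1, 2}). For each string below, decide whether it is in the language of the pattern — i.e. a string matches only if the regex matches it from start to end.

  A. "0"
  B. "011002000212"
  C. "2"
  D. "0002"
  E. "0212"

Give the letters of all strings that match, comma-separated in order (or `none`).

A, C, D, E

A → match
B → no match
C → match
D → match
E → match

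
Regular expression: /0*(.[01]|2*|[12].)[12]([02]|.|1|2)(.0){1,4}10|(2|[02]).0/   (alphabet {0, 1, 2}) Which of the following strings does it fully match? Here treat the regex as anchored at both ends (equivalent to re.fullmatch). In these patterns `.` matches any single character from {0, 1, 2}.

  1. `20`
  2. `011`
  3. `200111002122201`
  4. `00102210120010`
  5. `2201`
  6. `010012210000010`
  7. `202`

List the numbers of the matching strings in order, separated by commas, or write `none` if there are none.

1. `20` → no match
2. `011` → no match
3 → no match
4 → no match
5. `2201` → no match
6 → no match
7. `202` → no match

none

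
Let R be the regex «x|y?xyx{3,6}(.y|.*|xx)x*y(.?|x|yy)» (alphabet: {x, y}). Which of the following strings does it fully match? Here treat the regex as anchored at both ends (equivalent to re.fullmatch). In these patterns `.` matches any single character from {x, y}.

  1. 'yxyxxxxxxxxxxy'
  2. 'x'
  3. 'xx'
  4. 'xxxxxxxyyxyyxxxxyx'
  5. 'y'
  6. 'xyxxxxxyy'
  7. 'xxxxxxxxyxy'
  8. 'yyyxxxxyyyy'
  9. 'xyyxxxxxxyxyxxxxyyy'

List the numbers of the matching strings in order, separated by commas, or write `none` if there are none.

1 → match
2 → match
3 → no match
4 → no match
5 → no match
6 → match
7 → no match
8 → no match
9 → no match

1, 2, 6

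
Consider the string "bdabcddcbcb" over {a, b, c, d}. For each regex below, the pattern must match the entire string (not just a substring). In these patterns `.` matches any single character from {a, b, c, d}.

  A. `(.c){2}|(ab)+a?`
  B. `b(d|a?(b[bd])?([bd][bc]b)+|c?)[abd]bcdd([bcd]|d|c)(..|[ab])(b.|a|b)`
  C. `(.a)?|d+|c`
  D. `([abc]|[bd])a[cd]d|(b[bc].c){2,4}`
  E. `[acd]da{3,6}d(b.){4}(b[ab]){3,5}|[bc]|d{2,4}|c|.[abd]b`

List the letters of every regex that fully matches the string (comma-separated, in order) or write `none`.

B

A → no match
B → match
C → no match
D → no match
E → no match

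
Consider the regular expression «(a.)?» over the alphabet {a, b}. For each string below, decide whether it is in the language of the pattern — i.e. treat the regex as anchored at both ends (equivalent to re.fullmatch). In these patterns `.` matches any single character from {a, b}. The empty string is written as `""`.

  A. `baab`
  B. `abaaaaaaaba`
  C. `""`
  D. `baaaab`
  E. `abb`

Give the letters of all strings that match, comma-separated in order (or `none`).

A → no match
B → no match
C → match
D → no match
E → no match

C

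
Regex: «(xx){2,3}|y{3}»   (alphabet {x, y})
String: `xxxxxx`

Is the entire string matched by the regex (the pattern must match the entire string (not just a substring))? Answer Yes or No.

Yes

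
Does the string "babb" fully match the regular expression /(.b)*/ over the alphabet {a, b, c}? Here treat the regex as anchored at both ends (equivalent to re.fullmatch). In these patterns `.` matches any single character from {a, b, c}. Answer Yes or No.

No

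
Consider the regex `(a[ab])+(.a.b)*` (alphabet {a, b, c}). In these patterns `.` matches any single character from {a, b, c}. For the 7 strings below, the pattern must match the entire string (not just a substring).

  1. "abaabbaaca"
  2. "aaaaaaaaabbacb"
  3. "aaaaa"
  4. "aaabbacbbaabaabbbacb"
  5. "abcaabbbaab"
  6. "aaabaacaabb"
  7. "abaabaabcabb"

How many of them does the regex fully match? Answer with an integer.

3

1 → no match
2 → match
3 → no match
4 → match
5 → no match
6 → no match
7 → match
Total matched: 3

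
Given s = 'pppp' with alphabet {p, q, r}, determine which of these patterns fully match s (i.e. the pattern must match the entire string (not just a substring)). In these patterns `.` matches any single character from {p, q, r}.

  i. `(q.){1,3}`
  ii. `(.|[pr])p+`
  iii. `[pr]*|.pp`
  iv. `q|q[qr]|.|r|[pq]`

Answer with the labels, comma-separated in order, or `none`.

i → no match — must start with 'q'
ii → match
iii → match
iv → no match

ii, iii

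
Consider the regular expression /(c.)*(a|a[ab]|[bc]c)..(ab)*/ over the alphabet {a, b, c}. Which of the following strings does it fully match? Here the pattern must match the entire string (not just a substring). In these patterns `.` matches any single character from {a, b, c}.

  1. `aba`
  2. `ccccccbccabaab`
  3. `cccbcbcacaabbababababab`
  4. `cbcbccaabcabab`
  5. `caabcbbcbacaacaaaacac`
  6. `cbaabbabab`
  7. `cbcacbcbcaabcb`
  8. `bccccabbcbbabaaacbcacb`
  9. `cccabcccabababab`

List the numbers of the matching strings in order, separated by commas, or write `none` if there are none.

1 → match
2 → no match
3 → match
4 → match
5 → no match
6 → match
7 → match
8 → no match
9 → match

1, 3, 4, 6, 7, 9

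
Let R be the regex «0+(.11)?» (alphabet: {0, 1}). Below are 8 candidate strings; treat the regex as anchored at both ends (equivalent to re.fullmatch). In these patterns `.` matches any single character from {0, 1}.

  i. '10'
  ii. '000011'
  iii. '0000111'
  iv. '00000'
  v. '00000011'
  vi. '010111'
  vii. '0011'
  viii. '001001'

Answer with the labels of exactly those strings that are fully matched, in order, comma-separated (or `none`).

ii, iii, iv, v, vii

i → no match — must start with '0'
ii → match
iii → match
iv → match
v → match
vi → no match
vii → match
viii → no match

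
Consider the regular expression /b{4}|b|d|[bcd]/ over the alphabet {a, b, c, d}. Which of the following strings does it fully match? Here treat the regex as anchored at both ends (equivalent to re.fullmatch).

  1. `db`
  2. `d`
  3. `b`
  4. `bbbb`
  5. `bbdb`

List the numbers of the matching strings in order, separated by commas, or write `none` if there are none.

2, 3, 4

1 → no match
2 → match
3 → match
4 → match
5 → no match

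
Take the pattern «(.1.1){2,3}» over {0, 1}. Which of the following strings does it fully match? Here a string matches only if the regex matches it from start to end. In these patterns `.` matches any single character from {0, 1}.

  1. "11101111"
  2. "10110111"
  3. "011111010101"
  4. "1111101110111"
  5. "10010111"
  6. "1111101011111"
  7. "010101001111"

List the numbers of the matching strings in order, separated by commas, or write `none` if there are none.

3

1 → no match
2 → no match
3 → match
4 → no match
5 → no match
6 → no match
7 → no match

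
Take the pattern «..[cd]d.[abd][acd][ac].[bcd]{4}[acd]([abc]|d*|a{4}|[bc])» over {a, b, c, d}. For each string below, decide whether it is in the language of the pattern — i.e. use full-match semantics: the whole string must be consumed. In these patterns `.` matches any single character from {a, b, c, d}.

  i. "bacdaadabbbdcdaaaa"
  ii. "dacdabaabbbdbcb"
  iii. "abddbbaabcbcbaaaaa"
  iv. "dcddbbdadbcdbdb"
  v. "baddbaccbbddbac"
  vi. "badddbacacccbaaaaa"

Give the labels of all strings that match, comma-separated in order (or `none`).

i → match
ii → match
iii → match
iv → match
v → match
vi → match

i, ii, iii, iv, v, vi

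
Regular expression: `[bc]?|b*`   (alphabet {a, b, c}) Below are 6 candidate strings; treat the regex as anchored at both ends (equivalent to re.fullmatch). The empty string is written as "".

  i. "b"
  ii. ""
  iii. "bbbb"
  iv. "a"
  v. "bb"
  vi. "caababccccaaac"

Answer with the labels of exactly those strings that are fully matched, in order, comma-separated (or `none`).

i, ii, iii, v

i → match
ii → match
iii → match
iv → no match
v → match
vi → no match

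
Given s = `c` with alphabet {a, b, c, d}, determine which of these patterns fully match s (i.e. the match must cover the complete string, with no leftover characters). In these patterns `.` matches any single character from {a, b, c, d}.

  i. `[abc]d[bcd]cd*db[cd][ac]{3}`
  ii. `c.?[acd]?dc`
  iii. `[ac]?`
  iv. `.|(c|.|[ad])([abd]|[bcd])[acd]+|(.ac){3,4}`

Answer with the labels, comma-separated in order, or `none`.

iii, iv

i → no match
ii → no match — must end with `dc`
iii → match
iv → match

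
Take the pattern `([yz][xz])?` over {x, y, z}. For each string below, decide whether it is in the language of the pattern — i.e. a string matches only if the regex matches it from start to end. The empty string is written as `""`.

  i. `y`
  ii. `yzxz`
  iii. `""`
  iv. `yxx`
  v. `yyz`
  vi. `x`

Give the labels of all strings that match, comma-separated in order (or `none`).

iii

i → no match
ii → no match
iii → match
iv → no match
v → no match
vi → no match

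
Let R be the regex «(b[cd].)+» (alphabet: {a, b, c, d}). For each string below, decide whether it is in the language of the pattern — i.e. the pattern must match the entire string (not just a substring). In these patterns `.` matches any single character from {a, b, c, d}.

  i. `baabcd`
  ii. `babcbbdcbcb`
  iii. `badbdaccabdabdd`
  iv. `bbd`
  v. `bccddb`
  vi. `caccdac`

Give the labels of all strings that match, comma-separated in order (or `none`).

none

i → no match
ii → no match
iii → no match
iv → no match
v → no match
vi → no match — must start with `b`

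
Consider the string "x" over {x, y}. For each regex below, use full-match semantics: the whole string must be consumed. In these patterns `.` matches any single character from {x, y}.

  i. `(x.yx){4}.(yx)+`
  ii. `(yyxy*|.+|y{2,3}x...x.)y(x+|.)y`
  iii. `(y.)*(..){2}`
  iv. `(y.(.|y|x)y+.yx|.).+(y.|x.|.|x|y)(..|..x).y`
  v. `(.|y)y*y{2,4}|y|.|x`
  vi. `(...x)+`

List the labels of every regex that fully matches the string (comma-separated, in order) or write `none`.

v

i → no match — must end with "yx"
ii → no match — must end with "y"
iii → no match
iv → no match — must end with "y"
v → match
vi → no match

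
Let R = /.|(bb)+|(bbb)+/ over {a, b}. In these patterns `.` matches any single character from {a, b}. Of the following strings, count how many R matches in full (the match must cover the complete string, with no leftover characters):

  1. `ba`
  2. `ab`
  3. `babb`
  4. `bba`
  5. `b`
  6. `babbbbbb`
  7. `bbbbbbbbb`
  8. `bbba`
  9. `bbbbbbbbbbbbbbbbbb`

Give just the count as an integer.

1. `ba` → no match
2. `ab` → no match
3. `babb` → no match
4. `bba` → no match
5. `b` → match
6. `babbbbbb` → no match
7. `bbbbbbbbb` → match
8. `bbba` → no match
9 → match
Total matched: 3

3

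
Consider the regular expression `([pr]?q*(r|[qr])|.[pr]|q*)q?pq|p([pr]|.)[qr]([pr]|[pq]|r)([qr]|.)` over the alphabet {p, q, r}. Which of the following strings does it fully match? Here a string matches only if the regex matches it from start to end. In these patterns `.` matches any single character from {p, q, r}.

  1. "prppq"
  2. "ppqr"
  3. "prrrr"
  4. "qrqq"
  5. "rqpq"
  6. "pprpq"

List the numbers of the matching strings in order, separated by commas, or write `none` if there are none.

1 → no match
2 → no match
3 → match
4 → no match
5 → match
6 → match

3, 5, 6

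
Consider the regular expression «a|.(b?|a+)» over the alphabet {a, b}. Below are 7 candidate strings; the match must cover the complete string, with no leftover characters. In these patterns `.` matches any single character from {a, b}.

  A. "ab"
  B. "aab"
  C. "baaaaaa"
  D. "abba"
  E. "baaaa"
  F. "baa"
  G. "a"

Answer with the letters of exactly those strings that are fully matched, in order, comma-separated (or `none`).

A, C, E, F, G

A → match
B → no match
C → match
D → no match
E → match
F → match
G → match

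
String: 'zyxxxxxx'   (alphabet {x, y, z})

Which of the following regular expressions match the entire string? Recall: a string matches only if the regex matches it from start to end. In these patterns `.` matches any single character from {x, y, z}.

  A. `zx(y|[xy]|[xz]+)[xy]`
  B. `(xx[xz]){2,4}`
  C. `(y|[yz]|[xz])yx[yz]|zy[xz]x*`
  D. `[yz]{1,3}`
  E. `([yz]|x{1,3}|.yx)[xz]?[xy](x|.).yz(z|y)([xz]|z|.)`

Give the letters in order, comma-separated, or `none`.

A → no match — must start with 'zx'
B → no match — must start with 'xx'
C → match
D → no match
E → no match

C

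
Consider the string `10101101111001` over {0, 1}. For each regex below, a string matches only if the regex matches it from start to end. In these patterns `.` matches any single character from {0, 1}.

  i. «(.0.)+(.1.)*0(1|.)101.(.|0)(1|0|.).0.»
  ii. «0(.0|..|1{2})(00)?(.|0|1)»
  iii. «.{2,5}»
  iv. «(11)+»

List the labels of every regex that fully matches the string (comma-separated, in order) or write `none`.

i → match
ii → no match — must start with `0`
iii → no match
iv → no match — must start with `11`

i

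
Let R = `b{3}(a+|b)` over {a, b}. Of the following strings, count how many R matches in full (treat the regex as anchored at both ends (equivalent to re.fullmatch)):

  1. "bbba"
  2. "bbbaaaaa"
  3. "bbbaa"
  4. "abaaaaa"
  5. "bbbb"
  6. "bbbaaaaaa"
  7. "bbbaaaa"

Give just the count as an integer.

1 → match
2 → match
3 → match
4 → no match — must start with "b"
5 → match
6 → match
7 → match
Total matched: 6

6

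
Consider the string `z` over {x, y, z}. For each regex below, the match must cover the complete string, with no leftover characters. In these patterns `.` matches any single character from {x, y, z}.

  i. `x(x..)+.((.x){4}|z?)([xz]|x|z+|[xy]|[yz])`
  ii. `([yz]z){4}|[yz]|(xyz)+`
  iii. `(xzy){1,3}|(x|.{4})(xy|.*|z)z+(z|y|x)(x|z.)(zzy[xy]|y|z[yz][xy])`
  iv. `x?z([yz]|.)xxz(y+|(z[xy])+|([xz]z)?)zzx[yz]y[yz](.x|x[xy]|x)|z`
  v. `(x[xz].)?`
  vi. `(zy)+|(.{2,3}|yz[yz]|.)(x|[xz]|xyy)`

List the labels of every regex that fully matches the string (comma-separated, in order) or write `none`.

i → no match — must start with `xx`
ii → match
iii → no match
iv → match
v → no match
vi → no match

ii, iv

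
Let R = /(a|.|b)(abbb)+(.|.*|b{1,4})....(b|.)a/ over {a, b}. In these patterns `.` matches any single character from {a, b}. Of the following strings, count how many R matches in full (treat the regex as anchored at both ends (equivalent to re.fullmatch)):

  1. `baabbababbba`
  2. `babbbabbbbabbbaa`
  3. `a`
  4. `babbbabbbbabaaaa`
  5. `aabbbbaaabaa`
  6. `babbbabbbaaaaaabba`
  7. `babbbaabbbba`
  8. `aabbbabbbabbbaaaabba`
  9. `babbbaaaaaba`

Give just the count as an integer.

7

1 → no match
2 → match
3 → no match
4 → match
5 → match
6 → match
7 → match
8 → match
9 → match
Total matched: 7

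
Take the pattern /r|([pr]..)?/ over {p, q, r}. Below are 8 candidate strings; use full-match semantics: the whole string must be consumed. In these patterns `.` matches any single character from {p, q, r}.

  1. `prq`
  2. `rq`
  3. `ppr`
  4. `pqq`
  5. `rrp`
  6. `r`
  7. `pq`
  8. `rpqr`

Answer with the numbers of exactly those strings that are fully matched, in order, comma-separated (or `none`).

1 → match
2 → no match
3 → match
4 → match
5 → match
6 → match
7 → no match
8 → no match

1, 3, 4, 5, 6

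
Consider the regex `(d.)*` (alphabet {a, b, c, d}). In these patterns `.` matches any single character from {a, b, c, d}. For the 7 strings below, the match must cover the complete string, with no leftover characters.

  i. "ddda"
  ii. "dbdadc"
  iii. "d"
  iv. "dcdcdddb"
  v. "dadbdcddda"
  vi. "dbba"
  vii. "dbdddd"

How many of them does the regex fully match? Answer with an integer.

5

i → match
ii → match
iii → no match
iv → match
v → match
vi → no match
vii → match
Total matched: 5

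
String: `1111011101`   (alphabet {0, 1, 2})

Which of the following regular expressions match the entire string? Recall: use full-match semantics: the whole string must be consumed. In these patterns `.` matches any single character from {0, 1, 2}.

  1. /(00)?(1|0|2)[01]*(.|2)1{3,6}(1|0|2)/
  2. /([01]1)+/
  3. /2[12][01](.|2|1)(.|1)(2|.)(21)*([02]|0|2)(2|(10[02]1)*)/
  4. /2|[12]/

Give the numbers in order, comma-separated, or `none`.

1 → no match
2 → match
3 → no match — must start with `2`
4 → no match

2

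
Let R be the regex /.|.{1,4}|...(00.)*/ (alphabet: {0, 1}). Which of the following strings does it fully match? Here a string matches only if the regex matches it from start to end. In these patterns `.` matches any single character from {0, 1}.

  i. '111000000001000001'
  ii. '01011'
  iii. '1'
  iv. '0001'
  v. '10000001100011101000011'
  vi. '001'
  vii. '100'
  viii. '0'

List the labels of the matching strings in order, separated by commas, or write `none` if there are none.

i, iii, iv, vi, vii, viii

i → match
ii → no match
iii → match
iv → match
v → no match
vi → match
vii → match
viii → match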